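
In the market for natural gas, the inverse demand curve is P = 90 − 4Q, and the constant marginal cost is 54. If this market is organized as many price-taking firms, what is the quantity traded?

Q = 9

Under competition P = MC = 54, so Q = (90 − 54)/4 = 9.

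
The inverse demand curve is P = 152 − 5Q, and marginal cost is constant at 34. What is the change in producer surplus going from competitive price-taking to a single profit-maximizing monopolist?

Producer surplus rises by 696.2

Under competition P = MC = 34, so Q = (152 − 34)/5 = 23.6.
PS = (34 − 34)·23.6 = 0.
Monopoly sets MR = MC: 152 − 10Q = 34 ⇒ Q = 11.8, P = 152 − 5·11.8 = 93.
PS = (93 − 34)·11.8 = 696.2.
Change in producer surplus: 696.2 − 0 = 696.2.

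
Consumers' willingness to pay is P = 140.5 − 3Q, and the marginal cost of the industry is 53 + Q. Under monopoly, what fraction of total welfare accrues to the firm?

The monopolist equates marginal revenue to marginal cost: 140.5 − 6Q = 53 + Q, so Q = 12.5. From demand, P = 103.
CS = ½·(140.5 − 103)·12.5 = 234.375.
PS = P·Q − VC(Q) = 103·12.5 − (53·12.5 + ½·1·12.5²) = 546.875.
Share captured = PS/TS = 546.875/781.25 = 0.7.

PS/TS = 0.7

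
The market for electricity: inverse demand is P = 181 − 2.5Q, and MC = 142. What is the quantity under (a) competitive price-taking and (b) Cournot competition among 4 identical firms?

Competitive firms price at marginal cost: P = 142, giving Q = 15.6.
With 4 symmetric Cournot firms, each firm's FOC gives 181 − 12.5q = 142, so q = 3.12, Q = 4·3.12 = 12.48, and P = 149.8.

Competition: Q = 15.6; Cournot: Q = 12.48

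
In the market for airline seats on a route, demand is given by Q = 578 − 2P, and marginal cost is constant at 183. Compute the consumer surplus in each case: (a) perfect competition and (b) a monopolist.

Inverting demand: P = 289 − 0.5Q.
Competitive firms price at marginal cost: P = 183, giving Q = 212.
CS = ½·(289 − 183)·212 = 11236.
A monopolist chooses Q where MR = MC. MR = 289 − Q; setting this equal to 183 gives Q = 106 and P = 236.
CS = ½·(289 − 236)·106 = 2809.

Competition: CS = 11236; Monopoly: CS = 2809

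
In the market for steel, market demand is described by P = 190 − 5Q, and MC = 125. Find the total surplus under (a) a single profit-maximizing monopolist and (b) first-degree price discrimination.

Monopoly: TS = 316.875; Perfect PD: TS = 422.5

The monopolist equates marginal revenue to marginal cost: 190 − 10Q = 125, so Q = 6.5. From demand, P = 157.5.
CS = ½·(190 − 157.5)·6.5 = 105.625; PS = (157.5 − 125)·6.5 = 211.25; TS = 316.875.
With perfect price discrimination, output is the efficient level Q = 13 (where demand meets MC), but every buyer pays their willingness to pay: CS = 0 and PS = total surplus.
TS = 422.5 (equal to competitive TS).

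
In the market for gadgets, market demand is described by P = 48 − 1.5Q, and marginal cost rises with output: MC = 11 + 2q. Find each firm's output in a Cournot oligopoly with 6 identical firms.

q_i = 2.96

Cournot with 6 identical firms: the symmetric best-response condition is 48 − 10.5q = 11 + 2q. Each firm produces q = 2.96, total output Q = 17.76, price P = 21.36.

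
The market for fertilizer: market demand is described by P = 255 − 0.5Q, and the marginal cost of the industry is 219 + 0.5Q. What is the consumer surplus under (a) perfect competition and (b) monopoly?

Under competition P = MC: 255 − 0.5Q = 219 + 0.5Q ⇒ Q = 36, P = 237.
CS = ½·(255 − 237)·36 = 324.
A monopolist chooses Q where MR = MC. MR = 255 − Q; setting this equal to 219 + 0.5Q gives Q = 24 and P = 243.
CS = ½·(255 − 243)·24 = 144.

Competition: CS = 324; Monopoly: CS = 144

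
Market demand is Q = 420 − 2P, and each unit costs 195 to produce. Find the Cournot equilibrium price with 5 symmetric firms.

P = 197.5

Inverting demand: P = 210 − 0.5Q.
In a 5-firm Cournot equilibrium, symmetry and the first-order condition give q = (210 − 195)/(3) = 5. So Q = 25 and P = 197.5.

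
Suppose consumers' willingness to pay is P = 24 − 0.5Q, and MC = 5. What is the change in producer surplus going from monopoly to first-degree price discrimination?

A monopolist chooses Q where MR = MC. MR = 24 − Q; setting this equal to 5 gives Q = 19 and P = 14.5.
PS = (14.5 − 5)·19 = 180.5.
With perfect price discrimination, output is the efficient level Q = 38 (where demand meets MC), but every buyer pays their willingness to pay: CS = 0 and PS = total surplus.
PS = ½·(24 − 5)·38 = 361.
Change in producer surplus: 361 − 180.5 = 180.5.

PS rises by 180.5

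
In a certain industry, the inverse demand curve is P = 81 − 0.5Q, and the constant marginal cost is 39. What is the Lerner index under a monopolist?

Monopoly sets MR = MC: 81 − Q = 39 ⇒ Q = 42, P = 81 − 0.5·42 = 60.
Lerner index = (P − MC)/P = (60 − 39)/60 = 0.35.

Lerner index = 0.35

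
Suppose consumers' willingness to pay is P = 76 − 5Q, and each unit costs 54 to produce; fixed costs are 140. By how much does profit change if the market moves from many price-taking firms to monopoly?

π rises by 24.2

Perfect competition: P = MC = 54, so 76 − 5Q = 54 and Q = 4.4.
Profit = (54 − 54)·4.4 − 140 = −140.
The monopolist equates marginal revenue to marginal cost: 76 − 10Q = 54, so Q = 2.2. From demand, P = 65.
Profit = (65 − 54)·2.2 − 140 = −115.8.
Change in profit: −115.8 − −140 = 24.2.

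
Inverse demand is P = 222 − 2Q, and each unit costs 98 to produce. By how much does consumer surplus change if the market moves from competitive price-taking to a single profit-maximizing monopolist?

CS falls by 2883

Competitive firms price at marginal cost: P = 98, giving Q = 62.
CS = ½·(222 − 98)·62 = 3844.
The monopolist equates marginal revenue to marginal cost: 222 − 4Q = 98, so Q = 31. From demand, P = 160.
CS = ½·(222 − 160)·31 = 961.
Change in consumer surplus: 961 − 3844 = −2883.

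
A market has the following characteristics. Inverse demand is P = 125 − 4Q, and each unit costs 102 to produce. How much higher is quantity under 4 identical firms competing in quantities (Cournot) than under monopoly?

The monopolist equates marginal revenue to marginal cost: 125 − 8Q = 102, so Q = 2.875. From demand, P = 113.5.
With 4 symmetric Cournot firms, each firm's FOC gives 125 − 20q = 102, so q = 1.15, Q = 4·1.15 = 4.6, and P = 106.6.
Change in quantity: 4.6 − 2.875 = 1.725.

Q rises by 1.725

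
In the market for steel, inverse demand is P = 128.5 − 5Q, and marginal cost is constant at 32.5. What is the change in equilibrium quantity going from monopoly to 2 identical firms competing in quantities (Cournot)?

Q rises by 3.2

Monopoly sets MR = MC: 128.5 − 10Q = 32.5 ⇒ Q = 9.6, P = 128.5 − 5·9.6 = 80.5.
With 2 symmetric Cournot firms, each firm's FOC gives 128.5 − 15q = 32.5, so q = 6.4, Q = 2·6.4 = 12.8, and P = 64.5.
Change in equilibrium quantity: 12.8 − 9.6 = 3.2.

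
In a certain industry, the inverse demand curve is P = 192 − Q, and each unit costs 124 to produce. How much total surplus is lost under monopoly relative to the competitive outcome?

DWL = 578

Under competition P = MC = 124, so Q = (192 − 124)/1 = 68.
Monopoly sets MR = MC: 192 − 2Q = 124 ⇒ Q = 34, P = 192 − 34 = 158.
DWL is the triangle between Q = 34 and Q = 68: ½·(68 − 34)·(158 − 124) = 578.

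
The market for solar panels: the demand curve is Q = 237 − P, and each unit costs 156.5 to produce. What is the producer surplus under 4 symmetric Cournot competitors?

PS = 1036.84

Inverting demand: P = 237 − Q.
With 4 symmetric Cournot firms, each firm's FOC gives 237 − 5q = 156.5, so q = 16.1, Q = 4·16.1 = 64.4, and P = 172.6.
PS = (172.6 − 156.5)·64.4 = 1036.84.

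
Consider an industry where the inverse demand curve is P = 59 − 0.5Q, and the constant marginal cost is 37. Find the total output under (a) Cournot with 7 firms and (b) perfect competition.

Cournot: Q = 38.5; Competition: Q = 44

With 7 symmetric Cournot firms, each firm's FOC gives 59 − 4q = 37, so q = 5.5, Q = 7·5.5 = 38.5, and P = 39.75.
Perfect competition: P = MC = 37, so 59 − 0.5Q = 37 and Q = 44.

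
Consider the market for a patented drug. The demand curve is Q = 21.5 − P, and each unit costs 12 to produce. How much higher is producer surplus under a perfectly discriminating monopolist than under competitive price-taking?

Inverting demand: P = 21.5 − Q.
Perfect competition: P = MC = 12, so 21.5 − Q = 12 and Q = 9.5.
PS = (12 − 12)·9.5 = 0.
With perfect price discrimination, output is the efficient level Q = 9.5 (where demand meets MC), but every buyer pays their willingness to pay: CS = 0 and PS = total surplus.
PS = ½·(21.5 − 12)·9.5 = 45.125.
Change in producer surplus: 45.125 − 0 = 45.125.

Producer surplus rises by 45.125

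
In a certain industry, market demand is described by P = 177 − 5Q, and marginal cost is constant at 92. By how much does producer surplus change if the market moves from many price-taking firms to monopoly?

Producer surplus rises by 361.25

Under competition P = MC = 92, so Q = (177 − 92)/5 = 17.
PS = (92 − 92)·17 = 0.
A monopolist chooses Q where MR = MC. MR = 177 − 10Q; setting this equal to 92 gives Q = 8.5 and P = 134.5.
PS = (134.5 − 92)·8.5 = 361.25.
Change in producer surplus: 361.25 − 0 = 361.25.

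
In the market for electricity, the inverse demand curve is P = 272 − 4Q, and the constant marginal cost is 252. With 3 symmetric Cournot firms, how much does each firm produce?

q_i = 1.25

With 3 symmetric Cournot firms, each firm's FOC gives 272 − 16q = 252, so q = 1.25, Q = 3·1.25 = 3.75, and P = 257.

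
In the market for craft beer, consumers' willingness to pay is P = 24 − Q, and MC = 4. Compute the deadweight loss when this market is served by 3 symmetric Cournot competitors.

Perfect competition: P = MC = 4, so 24 − Q = 4 and Q = 20.
In a 3-firm Cournot equilibrium, symmetry and the first-order condition give q = (24 − 4)/(4) = 5. So Q = 15 and P = 9.
DWL is the triangle between Q = 15 and Q = 20: ½·(20 − 15)·(9 − 4) = 12.5.

DWL = 12.5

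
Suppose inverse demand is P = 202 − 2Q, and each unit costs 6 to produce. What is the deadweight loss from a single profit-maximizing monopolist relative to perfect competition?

DWL = 2401

Perfect competition: P = MC = 6, so 202 − 2Q = 6 and Q = 98.
A monopolist chooses Q where MR = MC. MR = 202 − 4Q; setting this equal to 6 gives Q = 49 and P = 104.
DWL is the triangle between Q = 49 and Q = 98: ½·(98 − 49)·(104 − 6) = 2401.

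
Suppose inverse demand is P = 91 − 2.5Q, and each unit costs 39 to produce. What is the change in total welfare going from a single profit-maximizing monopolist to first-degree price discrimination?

Total welfare rises by 135.2

The monopolist equates marginal revenue to marginal cost: 91 − 5Q = 39, so Q = 10.4. From demand, P = 65.
CS = ½·(91 − 65)·10.4 = 135.2; PS = (65 − 39)·10.4 = 270.4; TS = 405.6.
With perfect price discrimination, output is the efficient level Q = 20.8 (where demand meets MC), but every buyer pays their willingness to pay: CS = 0 and PS = total surplus.
TS = 540.8 (equal to competitive TS).
Change in total welfare: 540.8 − 405.6 = 135.2.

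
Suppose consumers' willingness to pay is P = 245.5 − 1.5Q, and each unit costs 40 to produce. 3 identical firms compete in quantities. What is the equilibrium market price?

P = 91.375

In a 3-firm Cournot equilibrium, symmetry and the first-order condition give q = (245.5 − 40)/(6) = 34.25. So Q = 102.75 and P = 91.375.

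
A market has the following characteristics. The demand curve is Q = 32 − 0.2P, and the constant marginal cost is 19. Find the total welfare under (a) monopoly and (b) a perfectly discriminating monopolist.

Inverting demand: P = 160 − 5Q.
Monopoly sets MR = MC: 160 − 10Q = 19 ⇒ Q = 14.1, P = 160 − 5·14.1 = 89.5.
CS = ½·(160 − 89.5)·14.1 = 497.025; PS = (89.5 − 19)·14.1 = 994.05; TS = 1491.075.
Under first-degree price discrimination the firm charges each unit its demand price and produces up to where P = MC, i.e. Q = 28.2. Consumer surplus is zero; producer surplus equals total surplus.
TS = 1988.1 (equal to competitive TS).

Monopoly: TS = 1491.075; Perfect PD: TS = 1988.1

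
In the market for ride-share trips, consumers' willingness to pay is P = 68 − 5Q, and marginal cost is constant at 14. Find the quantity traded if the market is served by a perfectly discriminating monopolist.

Q = 10.8

With perfect price discrimination, output is the efficient level Q = 10.8 (where demand meets MC), but every buyer pays their willingness to pay: CS = 0 and PS = total surplus.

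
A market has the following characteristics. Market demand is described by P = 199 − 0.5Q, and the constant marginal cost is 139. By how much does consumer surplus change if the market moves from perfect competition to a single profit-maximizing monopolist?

Under competition P = MC = 139, so Q = (199 − 139)/0.5 = 120.
CS = ½·(199 − 139)·120 = 3600.
Monopoly sets MR = MC: 199 − Q = 139 ⇒ Q = 60, P = 199 − 0.5·60 = 169.
CS = ½·(199 − 169)·60 = 900.
Change in consumer surplus: 900 − 3600 = −2700.

Consumer surplus falls by 2700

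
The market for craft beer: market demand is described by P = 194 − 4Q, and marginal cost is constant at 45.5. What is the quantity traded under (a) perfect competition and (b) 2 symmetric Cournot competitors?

Competition: Q = 37.125; Cournot: Q = 24.75

Under competition P = MC = 45.5, so Q = (194 − 45.5)/4 = 37.125.
With 2 symmetric Cournot firms, each firm's FOC gives 194 − 12q = 45.5, so q = 12.375, Q = 2·12.375 = 24.75, and P = 95.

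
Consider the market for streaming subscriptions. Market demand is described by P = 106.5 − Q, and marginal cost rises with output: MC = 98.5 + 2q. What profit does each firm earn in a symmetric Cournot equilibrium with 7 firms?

π_i = 1.28

Cournot with 7 identical firms: the symmetric best-response condition is 106.5 − 8q = 98.5 + 2q. Each firm produces q = 0.8, total output Q = 5.6, price P = 100.9.
Each firm's profit = 100.9·0.8 − (98.5·0.8 + ½·2·0.8²) = 1.28.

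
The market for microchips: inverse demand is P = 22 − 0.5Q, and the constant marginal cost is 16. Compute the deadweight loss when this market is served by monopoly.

DWL = 9

Perfect competition: P = MC = 16, so 22 − 0.5Q = 16 and Q = 12.
Monopoly sets MR = MC: 22 − Q = 16 ⇒ Q = 6, P = 22 − 0.5·6 = 19.
DWL is the triangle between Q = 6 and Q = 12: ½·(12 − 6)·(19 − 16) = 9.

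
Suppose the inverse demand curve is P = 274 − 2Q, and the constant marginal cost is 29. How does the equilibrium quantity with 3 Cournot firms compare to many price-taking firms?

In a 3-firm Cournot equilibrium, symmetry and the first-order condition give q = (274 − 29)/(8) = 30.625. So Q = 91.875 and P = 90.25.
Competitive firms price at marginal cost: P = 29, giving Q = 122.5.

Cournot: Q = 91.875; Competition: Q = 122.5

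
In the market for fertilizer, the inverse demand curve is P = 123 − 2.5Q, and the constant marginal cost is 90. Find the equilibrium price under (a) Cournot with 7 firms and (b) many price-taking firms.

Cournot: P = 94.125; Competition: P = 90

Cournot with 7 identical firms: the symmetric best-response condition is 123 − 20q = 90. Each firm produces q = 1.65, total output Q = 11.55, price P = 94.125.
Perfect competition: P = MC = 90, so 123 − 2.5Q = 90 and Q = 13.2.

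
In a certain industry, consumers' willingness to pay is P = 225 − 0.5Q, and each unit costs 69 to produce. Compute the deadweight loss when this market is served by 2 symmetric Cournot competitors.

Perfect competition: P = MC = 69, so 225 − 0.5Q = 69 and Q = 312.
With 2 symmetric Cournot firms, each firm's FOC gives 225 − 1.5q = 69, so q = 104, Q = 2·104 = 208, and P = 121.
DWL is the triangle between Q = 208 and Q = 312: ½·(312 − 208)·(121 − 69) = 2704.

DWL = 2704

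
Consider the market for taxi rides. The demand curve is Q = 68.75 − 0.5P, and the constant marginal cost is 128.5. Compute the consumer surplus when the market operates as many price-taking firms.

CS = 20.25

Inverting demand: P = 137.5 − 2Q.
Under competition P = MC = 128.5, so Q = (137.5 − 128.5)/2 = 4.5.
CS = ½·(137.5 − 128.5)·4.5 = 20.25.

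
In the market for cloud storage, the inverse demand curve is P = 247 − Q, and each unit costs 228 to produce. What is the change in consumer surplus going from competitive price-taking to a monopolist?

CS falls by 135.375

Perfect competition: P = MC = 228, so 247 − Q = 228 and Q = 19.
CS = ½·(247 − 228)·19 = 180.5.
Monopoly sets MR = MC: 247 − 2Q = 228 ⇒ Q = 9.5, P = 247 − 9.5 = 237.5.
CS = ½·(247 − 237.5)·9.5 = 45.125.
Change in consumer surplus: 45.125 − 180.5 = −135.375.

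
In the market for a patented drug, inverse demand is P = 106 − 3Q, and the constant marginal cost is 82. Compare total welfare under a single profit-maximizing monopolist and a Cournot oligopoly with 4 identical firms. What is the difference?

Monopoly sets MR = MC: 106 − 6Q = 82 ⇒ Q = 4, P = 106 − 3·4 = 94.
CS = ½·(106 − 94)·4 = 24; PS = (94 − 82)·4 = 48; TS = 72.
Cournot with 4 identical firms: the symmetric best-response condition is 106 − 15q = 82. Each firm produces q = 1.6, total output Q = 6.4, price P = 86.8.
CS = ½·(106 − 86.8)·6.4 = 61.44; PS = (86.8 − 82)·6.4 = 30.72; TS = 92.16.
Change in total welfare: 92.16 − 72 = 20.16.

TS rises by 20.16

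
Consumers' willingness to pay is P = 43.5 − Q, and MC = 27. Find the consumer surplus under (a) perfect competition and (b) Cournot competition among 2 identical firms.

Competition: CS = 136.125; Cournot: CS = 60.5

Competitive firms price at marginal cost: P = 27, giving Q = 16.5.
CS = ½·(43.5 − 27)·16.5 = 136.125.
In a 2-firm Cournot equilibrium, symmetry and the first-order condition give q = (43.5 − 27)/(3) = 5.5. So Q = 11 and P = 32.5.
CS = ½·(43.5 − 32.5)·11 = 60.5.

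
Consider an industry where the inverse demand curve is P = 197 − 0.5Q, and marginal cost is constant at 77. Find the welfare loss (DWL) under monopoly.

Perfect competition: P = MC = 77, so 197 − 0.5Q = 77 and Q = 240.
A monopolist chooses Q where MR = MC. MR = 197 − Q; setting this equal to 77 gives Q = 120 and P = 137.
DWL is the triangle between Q = 120 and Q = 240: ½·(240 − 120)·(137 − 77) = 3600.

DWL = 3600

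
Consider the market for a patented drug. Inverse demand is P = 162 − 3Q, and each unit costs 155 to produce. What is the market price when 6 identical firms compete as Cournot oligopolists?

P = 156

With 6 symmetric Cournot firms, each firm's FOC gives 162 − 21q = 155, so q = 1/3, Q = 6·1/3 = 2, and P = 156.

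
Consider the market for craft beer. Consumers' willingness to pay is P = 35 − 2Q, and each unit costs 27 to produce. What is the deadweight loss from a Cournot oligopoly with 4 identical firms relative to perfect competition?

Competitive firms price at marginal cost: P = 27, giving Q = 4.
Cournot with 4 identical firms: the symmetric best-response condition is 35 − 10q = 27. Each firm produces q = 0.8, total output Q = 3.2, price P = 28.6.
DWL is the triangle between Q = 3.2 and Q = 4: ½·(4 − 3.2)·(28.6 − 27) = 0.64.

DWL = 0.64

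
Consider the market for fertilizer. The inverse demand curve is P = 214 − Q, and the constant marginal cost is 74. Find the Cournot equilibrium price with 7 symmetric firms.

In a 7-firm Cournot equilibrium, symmetry and the first-order condition give q = (214 − 74)/(8) = 17.5. So Q = 122.5 and P = 91.5.

P = 91.5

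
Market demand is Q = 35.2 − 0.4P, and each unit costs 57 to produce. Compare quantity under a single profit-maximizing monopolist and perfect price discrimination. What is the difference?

Inverting demand: P = 88 − 2.5Q.
A monopolist chooses Q where MR = MC. MR = 88 − 5Q; setting this equal to 57 gives Q = 6.2 and P = 72.5.
With perfect price discrimination, output is the efficient level Q = 12.4 (where demand meets MC), but every buyer pays their willingness to pay: CS = 0 and PS = total surplus.
Change in quantity: 12.4 − 6.2 = 6.2.

Q rises by 6.2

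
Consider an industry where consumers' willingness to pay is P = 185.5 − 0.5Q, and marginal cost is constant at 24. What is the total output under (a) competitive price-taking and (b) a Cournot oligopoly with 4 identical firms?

Competition: Q = 323; Cournot: Q = 258.4

Under competition P = MC = 24, so Q = (185.5 − 24)/0.5 = 323.
In a 4-firm Cournot equilibrium, symmetry and the first-order condition give q = (185.5 − 24)/(2.5) = 64.6. So Q = 258.4 and P = 56.3.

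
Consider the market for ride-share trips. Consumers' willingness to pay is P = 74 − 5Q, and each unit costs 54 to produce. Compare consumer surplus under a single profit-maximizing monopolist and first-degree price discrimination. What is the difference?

The monopolist equates marginal revenue to marginal cost: 74 − 10Q = 54, so Q = 2. From demand, P = 64.
CS = ½·(74 − 64)·2 = 10.
With perfect price discrimination, output is the efficient level Q = 4 (where demand meets MC), but every buyer pays their willingness to pay: CS = 0 and PS = total surplus.
CS = 0.
Change in consumer surplus: 0 − 10 = −10.

Consumer surplus falls by 10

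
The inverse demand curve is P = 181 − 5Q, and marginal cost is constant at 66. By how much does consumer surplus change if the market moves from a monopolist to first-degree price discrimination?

CS falls by 330.625

The monopolist equates marginal revenue to marginal cost: 181 − 10Q = 66, so Q = 11.5. From demand, P = 123.5.
CS = ½·(181 − 123.5)·11.5 = 330.625.
A perfectly discriminating monopolist sells every unit with P(Q) ≥ MC(Q), so output equals the competitive quantity Q = 23. Each buyer pays their reservation price, so CS = 0 and the firm captures all surplus.
CS = 0.
Change in consumer surplus: 0 − 330.625 = −330.625.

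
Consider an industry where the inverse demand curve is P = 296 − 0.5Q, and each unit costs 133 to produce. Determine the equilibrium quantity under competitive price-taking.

Competitive firms price at marginal cost: P = 133, giving Q = 326.

Q = 326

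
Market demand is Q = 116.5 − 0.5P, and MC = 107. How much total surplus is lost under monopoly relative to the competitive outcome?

DWL = 992.25

Inverting demand: P = 233 − 2Q.
Under competition P = MC = 107, so Q = (233 − 107)/2 = 63.
Monopoly sets MR = MC: 233 − 4Q = 107 ⇒ Q = 31.5, P = 233 − 2·31.5 = 170.
DWL is the triangle between Q = 31.5 and Q = 63: ½·(63 − 31.5)·(170 − 107) = 992.25.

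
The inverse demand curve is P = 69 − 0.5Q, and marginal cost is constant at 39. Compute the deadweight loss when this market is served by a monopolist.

DWL = 225

Perfect competition: P = MC = 39, so 69 − 0.5Q = 39 and Q = 60.
The monopolist equates marginal revenue to marginal cost: 69 − Q = 39, so Q = 30. From demand, P = 54.
DWL is the triangle between Q = 30 and Q = 60: ½·(60 − 30)·(54 − 39) = 225.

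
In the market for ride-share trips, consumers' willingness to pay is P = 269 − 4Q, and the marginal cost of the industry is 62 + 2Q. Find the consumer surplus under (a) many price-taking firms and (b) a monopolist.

Under competition P = MC: 269 − 4Q = 62 + 2Q ⇒ Q = 34.5, P = 131.
CS = ½·(269 − 131)·34.5 = 2380.5.
The monopolist equates marginal revenue to marginal cost: 269 − 8Q = 62 + 2Q, so Q = 20.7. From demand, P = 186.2.
CS = ½·(269 − 186.2)·20.7 = 856.98.

Competition: CS = 2380.5; Monopoly: CS = 856.98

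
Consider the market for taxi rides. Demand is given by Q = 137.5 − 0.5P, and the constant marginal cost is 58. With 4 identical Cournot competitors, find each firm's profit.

π_i = 941.78

Inverting demand: P = 275 − 2Q.
In a 4-firm Cournot equilibrium, symmetry and the first-order condition give q = (275 − 58)/(10) = 21.7. So Q = 86.8 and P = 101.4.
Each firm's profit = (101.4 − 58)·21.7 = 941.78.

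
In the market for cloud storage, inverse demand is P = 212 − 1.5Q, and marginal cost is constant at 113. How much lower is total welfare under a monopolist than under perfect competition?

Total welfare falls by 816.75

Competitive firms price at marginal cost: P = 113, giving Q = 66.
CS = ½·(212 − 113)·66 = 3267; PS = (113 − 113)·66 = 0; TS = 3267.
Monopoly sets MR = MC: 212 − 3Q = 113 ⇒ Q = 33, P = 212 − 1.5·33 = 162.5.
CS = ½·(212 − 162.5)·33 = 816.75; PS = (162.5 − 113)·33 = 1633.5; TS = 2450.25.
Change in total welfare: 2450.25 − 3267 = −816.75.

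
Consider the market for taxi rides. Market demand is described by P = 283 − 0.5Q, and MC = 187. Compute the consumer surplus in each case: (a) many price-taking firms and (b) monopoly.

Perfect competition: P = MC = 187, so 283 − 0.5Q = 187 and Q = 192.
CS = ½·(283 − 187)·192 = 9216.
The monopolist equates marginal revenue to marginal cost: 283 − Q = 187, so Q = 96. From demand, P = 235.
CS = ½·(283 − 235)·96 = 2304.

Competition: CS = 9216; Monopoly: CS = 2304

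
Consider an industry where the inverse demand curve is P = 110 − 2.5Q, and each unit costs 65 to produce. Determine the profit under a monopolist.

The monopolist equates marginal revenue to marginal cost: 110 − 5Q = 65, so Q = 9. From demand, P = 87.5.
Profit = (87.5 − 65)·9 = 202.5.

Profit = 202.5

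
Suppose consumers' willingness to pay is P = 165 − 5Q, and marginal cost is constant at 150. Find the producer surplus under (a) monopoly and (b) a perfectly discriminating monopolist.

Monopoly: PS = 11.25; Perfect PD: PS = 22.5

A monopolist chooses Q where MR = MC. MR = 165 − 10Q; setting this equal to 150 gives Q = 1.5 and P = 157.5.
PS = (157.5 − 150)·1.5 = 11.25.
With perfect price discrimination, output is the efficient level Q = 3 (where demand meets MC), but every buyer pays their willingness to pay: CS = 0 and PS = total surplus.
PS = ½·(165 − 150)·3 = 22.5.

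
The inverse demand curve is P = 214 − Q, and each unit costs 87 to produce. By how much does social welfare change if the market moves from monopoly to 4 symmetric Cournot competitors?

TS rises by 1693.545

Monopoly sets MR = MC: 214 − 2Q = 87 ⇒ Q = 63.5, P = 214 − 63.5 = 150.5.
CS = ½·(214 − 150.5)·63.5 = 2016.125; PS = (150.5 − 87)·63.5 = 4032.25; TS = 6048.375.
In a 4-firm Cournot equilibrium, symmetry and the first-order condition give q = (214 − 87)/(5) = 25.4. So Q = 101.6 and P = 112.4.
CS = ½·(214 − 112.4)·101.6 = 5161.28; PS = (112.4 − 87)·101.6 = 2580.64; TS = 7741.92.
Change in social welfare: 7741.92 − 6048.375 = 1693.545.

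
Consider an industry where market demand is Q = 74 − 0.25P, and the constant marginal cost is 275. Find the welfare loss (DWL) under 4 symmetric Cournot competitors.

Inverting demand: P = 296 − 4Q.
Under competition P = MC = 275, so Q = (296 − 275)/4 = 5.25.
In a 4-firm Cournot equilibrium, symmetry and the first-order condition give q = (296 − 275)/(20) = 1.05. So Q = 4.2 and P = 279.2.
DWL is the triangle between Q = 4.2 and Q = 5.25: ½·(5.25 − 4.2)·(279.2 − 275) = 2.205.

DWL = 2.205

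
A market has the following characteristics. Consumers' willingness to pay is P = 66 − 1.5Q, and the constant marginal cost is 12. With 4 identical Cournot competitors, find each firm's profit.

π_i = 77.76

With 4 symmetric Cournot firms, each firm's FOC gives 66 − 7.5q = 12, so q = 7.2, Q = 4·7.2 = 28.8, and P = 22.8.
Each firm's profit = (22.8 − 12)·7.2 = 77.76.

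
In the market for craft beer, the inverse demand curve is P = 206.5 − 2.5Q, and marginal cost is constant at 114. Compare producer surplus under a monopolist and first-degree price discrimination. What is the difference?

A monopolist chooses Q where MR = MC. MR = 206.5 − 5Q; setting this equal to 114 gives Q = 18.5 and P = 160.25.
PS = (160.25 − 114)·18.5 = 855.625.
With perfect price discrimination, output is the efficient level Q = 37 (where demand meets MC), but every buyer pays their willingness to pay: CS = 0 and PS = total surplus.
PS = ½·(206.5 − 114)·37 = 1711.25.
Change in producer surplus: 1711.25 − 855.625 = 855.625.

PS rises by 855.625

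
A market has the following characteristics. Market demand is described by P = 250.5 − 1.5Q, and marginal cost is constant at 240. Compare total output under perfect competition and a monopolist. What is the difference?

Q falls by 3.5

Under competition P = MC = 240, so Q = (250.5 − 240)/1.5 = 7.
A monopolist chooses Q where MR = MC. MR = 250.5 − 3Q; setting this equal to 240 gives Q = 3.5 and P = 245.25.
Change in total output: 3.5 − 7 = −3.5.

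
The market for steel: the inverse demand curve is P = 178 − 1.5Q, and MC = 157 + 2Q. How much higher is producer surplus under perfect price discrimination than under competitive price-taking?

Producer surplus rises by 27

Under competition P = MC: 178 − 1.5Q = 157 + 2Q ⇒ Q = 6, P = 169.
PS = P·Q − VC(Q) = 169·6 − (157·6 + ½·2·6²) = 36.
A perfectly discriminating monopolist sells every unit with P(Q) ≥ MC(Q), so output equals the competitive quantity Q = 6. Each buyer pays their reservation price, so CS = 0 and the firm captures all surplus.
PS = ½·(178 − 157)·6 = 63.
Change in producer surplus: 63 − 36 = 27.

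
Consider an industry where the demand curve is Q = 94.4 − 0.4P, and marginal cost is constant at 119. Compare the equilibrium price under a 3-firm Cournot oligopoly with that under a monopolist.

Inverting demand: P = 236 − 2.5Q.
With 3 symmetric Cournot firms, each firm's FOC gives 236 − 10q = 119, so q = 11.7, Q = 3·11.7 = 35.1, and P = 148.25.
Monopoly sets MR = MC: 236 − 5Q = 119 ⇒ Q = 23.4, P = 236 − 2.5·23.4 = 177.5.

Cournot: P = 148.25; Monopoly: P = 177.5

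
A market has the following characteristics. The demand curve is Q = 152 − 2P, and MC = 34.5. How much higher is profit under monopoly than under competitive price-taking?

Profit rises by 861.125

Inverting demand: P = 76 − 0.5Q.
Under competition P = MC = 34.5, so Q = (76 − 34.5)/0.5 = 83.
Profit = (34.5 − 34.5)·83 = 0.
Monopoly sets MR = MC: 76 − Q = 34.5 ⇒ Q = 41.5, P = 76 − 0.5·41.5 = 55.25.
Profit = (55.25 − 34.5)·41.5 = 861.125.
Change in profit: 861.125 − 0 = 861.125.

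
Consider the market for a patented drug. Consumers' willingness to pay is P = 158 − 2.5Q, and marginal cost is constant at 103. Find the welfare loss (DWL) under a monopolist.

Perfect competition: P = MC = 103, so 158 − 2.5Q = 103 and Q = 22.
The monopolist equates marginal revenue to marginal cost: 158 − 5Q = 103, so Q = 11. From demand, P = 130.5.
DWL is the triangle between Q = 11 and Q = 22: ½·(22 − 11)·(130.5 − 103) = 151.25.

DWL = 151.25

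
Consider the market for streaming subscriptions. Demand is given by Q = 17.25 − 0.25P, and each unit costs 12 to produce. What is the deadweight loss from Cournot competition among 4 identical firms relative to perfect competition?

Inverting demand: P = 69 − 4Q.
Competitive firms price at marginal cost: P = 12, giving Q = 14.25.
In a 4-firm Cournot equilibrium, symmetry and the first-order condition give q = (69 − 12)/(20) = 2.85. So Q = 11.4 and P = 23.4.
DWL is the triangle between Q = 11.4 and Q = 14.25: ½·(14.25 − 11.4)·(23.4 − 12) = 16.245.

DWL = 16.245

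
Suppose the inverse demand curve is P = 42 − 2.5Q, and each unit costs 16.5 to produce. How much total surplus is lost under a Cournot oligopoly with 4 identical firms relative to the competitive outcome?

DWL = 5.202

Under competition P = MC = 16.5, so Q = (42 − 16.5)/2.5 = 10.2.
With 4 symmetric Cournot firms, each firm's FOC gives 42 − 12.5q = 16.5, so q = 2.04, Q = 4·2.04 = 8.16, and P = 21.6.
DWL is the triangle between Q = 8.16 and Q = 10.2: ½·(10.2 − 8.16)·(21.6 − 16.5) = 5.202.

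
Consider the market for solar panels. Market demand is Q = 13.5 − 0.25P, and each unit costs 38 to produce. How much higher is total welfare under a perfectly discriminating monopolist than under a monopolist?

Inverting demand: P = 54 − 4Q.
The monopolist equates marginal revenue to marginal cost: 54 − 8Q = 38, so Q = 2. From demand, P = 46.
CS = ½·(54 − 46)·2 = 8; PS = (46 − 38)·2 = 16; TS = 24.
A perfectly discriminating monopolist sells every unit with P(Q) ≥ MC(Q), so output equals the competitive quantity Q = 4. Each buyer pays their reservation price, so CS = 0 and the firm captures all surplus.
TS = 32 (equal to competitive TS).
Change in total welfare: 32 − 24 = 8.

TS rises by 8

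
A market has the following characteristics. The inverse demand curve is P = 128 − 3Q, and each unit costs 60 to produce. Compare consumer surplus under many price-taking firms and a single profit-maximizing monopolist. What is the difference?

CS falls by 578

Competitive firms price at marginal cost: P = 60, giving Q = 68/3.
CS = ½·(128 − 60)·68/3 = 2312/3.
Monopoly sets MR = MC: 128 − 6Q = 60 ⇒ Q = 34/3, P = 128 − 3·34/3 = 94.
CS = ½·(128 − 94)·34/3 = 578/3.
Change in consumer surplus: 578/3 − 2312/3 = −578.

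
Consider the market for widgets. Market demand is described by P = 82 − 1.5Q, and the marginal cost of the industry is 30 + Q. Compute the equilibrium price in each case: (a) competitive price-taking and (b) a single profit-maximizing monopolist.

Competitive equilibrium sets price equal to marginal cost: 82 − 1.5Q = 30 + Q, so Q = 20.8 and P = 50.8.
The monopolist equates marginal revenue to marginal cost: 82 − 3Q = 30 + Q, so Q = 13. From demand, P = 62.5.

Competition: P = 50.8; Monopoly: P = 62.5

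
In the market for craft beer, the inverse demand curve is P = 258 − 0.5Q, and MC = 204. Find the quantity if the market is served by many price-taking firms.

Q = 108

Under competition P = MC = 204, so Q = (258 − 204)/0.5 = 108.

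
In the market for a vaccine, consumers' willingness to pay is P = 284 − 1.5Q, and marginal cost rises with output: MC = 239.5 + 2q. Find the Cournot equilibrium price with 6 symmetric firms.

With 6 symmetric Cournot firms, each firm's FOC gives 284 − 10.5q = 239.5 + 2q, so q = 3.56, Q = 6·3.56 = 21.36, and P = 251.96.

P = 251.96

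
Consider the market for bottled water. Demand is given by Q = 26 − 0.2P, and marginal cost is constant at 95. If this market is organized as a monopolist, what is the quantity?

Q = 3.5

Inverting demand: P = 130 − 5Q.
The monopolist equates marginal revenue to marginal cost: 130 − 10Q = 95, so Q = 3.5. From demand, P = 112.5.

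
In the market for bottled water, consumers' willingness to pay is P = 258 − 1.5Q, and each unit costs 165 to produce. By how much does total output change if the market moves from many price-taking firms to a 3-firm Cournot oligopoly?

Q falls by 15.5

Under competition P = MC = 165, so Q = (258 − 165)/1.5 = 62.
With 3 symmetric Cournot firms, each firm's FOC gives 258 − 6q = 165, so q = 15.5, Q = 3·15.5 = 46.5, and P = 188.25.
Change in total output: 46.5 − 62 = −15.5.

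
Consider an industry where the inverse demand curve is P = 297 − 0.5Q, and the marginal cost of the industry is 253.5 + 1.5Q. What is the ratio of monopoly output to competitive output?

A monopolist chooses Q where MR = MC. MR = 297 − Q; setting this equal to 253.5 + 1.5Q gives Q = 17.4 and P = 288.3.
Competitive equilibrium sets price equal to marginal cost: 297 − 0.5Q = 253.5 + 1.5Q, so Q = 21.75 and P = 286.125.
Ratio Q_m/Q_c = 17.4/21.75 = 0.8.

Q_m/Q_c = 0.8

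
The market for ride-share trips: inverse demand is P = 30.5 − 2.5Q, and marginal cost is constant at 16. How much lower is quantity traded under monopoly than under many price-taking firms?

Quantity traded falls by 2.9

Competitive firms price at marginal cost: P = 16, giving Q = 5.8.
A monopolist chooses Q where MR = MC. MR = 30.5 − 5Q; setting this equal to 16 gives Q = 2.9 and P = 23.25.
Change in quantity traded: 2.9 − 5.8 = −2.9.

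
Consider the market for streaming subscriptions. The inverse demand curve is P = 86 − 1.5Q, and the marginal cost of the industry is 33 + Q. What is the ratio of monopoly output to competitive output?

Q_m/Q_c = 0.625

A monopolist chooses Q where MR = MC. MR = 86 − 3Q; setting this equal to 33 + Q gives Q = 13.25 and P = 66.125.
Under competition P = MC: 86 − 1.5Q = 33 + Q ⇒ Q = 21.2, P = 54.2.
Ratio Q_m/Q_c = 13.25/21.2 = 0.625.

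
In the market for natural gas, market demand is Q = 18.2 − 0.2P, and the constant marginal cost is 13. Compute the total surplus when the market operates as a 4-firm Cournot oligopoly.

TS = 584.064

Inverting demand: P = 91 − 5Q.
In a 4-firm Cournot equilibrium, symmetry and the first-order condition give q = (91 − 13)/(25) = 3.12. So Q = 12.48 and P = 28.6.
CS = ½·(91 − 28.6)·12.48 = 389.376; PS = (28.6 − 13)·12.48 = 194.688; TS = 584.064.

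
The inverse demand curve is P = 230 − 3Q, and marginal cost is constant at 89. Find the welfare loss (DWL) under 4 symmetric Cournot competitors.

Competitive firms price at marginal cost: P = 89, giving Q = 47.
Cournot with 4 identical firms: the symmetric best-response condition is 230 − 15q = 89. Each firm produces q = 9.4, total output Q = 37.6, price P = 117.2.
DWL is the triangle between Q = 37.6 and Q = 47: ½·(47 − 37.6)·(117.2 − 89) = 132.54.

DWL = 132.54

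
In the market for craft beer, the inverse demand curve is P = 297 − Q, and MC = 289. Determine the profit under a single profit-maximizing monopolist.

Monopoly sets MR = MC: 297 − 2Q = 289 ⇒ Q = 4, P = 297 − 4 = 293.
Profit = (293 − 289)·4 = 16.

Profit = 16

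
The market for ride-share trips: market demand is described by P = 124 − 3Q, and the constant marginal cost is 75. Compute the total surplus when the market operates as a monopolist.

TS = 300.125

A monopolist chooses Q where MR = MC. MR = 124 − 6Q; setting this equal to 75 gives Q = 49/6 and P = 99.5.
CS = ½·(124 − 99.5)·49/6 = 2401/24; PS = (99.5 − 75)·49/6 = 2401/12; TS = 300.125.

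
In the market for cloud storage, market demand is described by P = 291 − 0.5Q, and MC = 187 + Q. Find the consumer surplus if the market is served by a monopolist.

A monopolist chooses Q where MR = MC. MR = 291 − Q; setting this equal to 187 + Q gives Q = 52 and P = 265.
CS = ½·(291 − 265)·52 = 676.

CS = 676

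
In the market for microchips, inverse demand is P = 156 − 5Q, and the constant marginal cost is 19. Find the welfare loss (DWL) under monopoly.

Perfect competition: P = MC = 19, so 156 − 5Q = 19 and Q = 27.4.
The monopolist equates marginal revenue to marginal cost: 156 − 10Q = 19, so Q = 13.7. From demand, P = 87.5.
DWL is the triangle between Q = 13.7 and Q = 27.4: ½·(27.4 − 13.7)·(87.5 − 19) = 469.225.

DWL = 469.225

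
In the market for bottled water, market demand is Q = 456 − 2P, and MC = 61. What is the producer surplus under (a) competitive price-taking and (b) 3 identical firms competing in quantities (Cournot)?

Competition: PS = 0; Cournot: PS = 10458.375

Inverting demand: P = 228 − 0.5Q.
Competitive firms price at marginal cost: P = 61, giving Q = 334.
PS = (61 − 61)·334 = 0.
With 3 symmetric Cournot firms, each firm's FOC gives 228 − 2q = 61, so q = 83.5, Q = 3·83.5 = 250.5, and P = 102.75.
PS = (102.75 − 61)·250.5 = 10458.375.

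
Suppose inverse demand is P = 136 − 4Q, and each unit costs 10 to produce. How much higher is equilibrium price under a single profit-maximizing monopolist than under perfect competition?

P rises by 63

Perfect competition: P = MC = 10, so 136 − 4Q = 10 and Q = 31.5.
The monopolist equates marginal revenue to marginal cost: 136 − 8Q = 10, so Q = 15.75. From demand, P = 73.
Change in equilibrium price: 73 − 10 = 63.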